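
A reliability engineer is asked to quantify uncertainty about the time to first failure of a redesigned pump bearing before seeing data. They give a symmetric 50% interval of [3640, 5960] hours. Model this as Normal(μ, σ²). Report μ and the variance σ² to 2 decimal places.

μ = 4800.00, σ² = 2957775.93

A symmetric 50% interval runs μ ± z·σ with z = 0.6745.
Half-width = 1160, so σ = 1160/0.6745 = 1719.819 and σ² = 2957775.93.
μ is the interval midpoint, 4800.00.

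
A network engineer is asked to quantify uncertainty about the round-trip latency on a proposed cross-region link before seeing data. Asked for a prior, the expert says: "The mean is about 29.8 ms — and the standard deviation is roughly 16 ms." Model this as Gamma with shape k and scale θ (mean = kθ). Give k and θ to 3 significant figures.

For Gamma(k, scale θ): mean = kθ, variance = kθ², so CV = 1/√k.
CV = SD/mean = 16/29.8 = 0.5369, hence k = 1/CV² = 3.47.
Then θ = mean/k = 29.8/3.47 = 8.59.

k ≈ 3.47, θ ≈ 8.59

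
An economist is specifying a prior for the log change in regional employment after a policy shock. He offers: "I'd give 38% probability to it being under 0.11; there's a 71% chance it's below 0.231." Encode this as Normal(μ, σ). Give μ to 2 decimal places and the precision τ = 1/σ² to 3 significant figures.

μ = 0.15, τ = 50.4

For Normal(μ,σ), the p-quantile is μ + z_p·σ. Here z_{0.38} = -0.3055, z_{0.71} = 0.5534.
So 0.11 = μ − 0.3055σ and 0.231 = μ + 0.5534σ.
Subtracting: σ = (0.231 − 0.11)/(0.5534 − (-0.3055)) = 0.14.
Then μ = 0.11 − (-0.3055)·0.14 = 0.15.
Precision τ = 1/σ² = 1/0.1409² = 50.4.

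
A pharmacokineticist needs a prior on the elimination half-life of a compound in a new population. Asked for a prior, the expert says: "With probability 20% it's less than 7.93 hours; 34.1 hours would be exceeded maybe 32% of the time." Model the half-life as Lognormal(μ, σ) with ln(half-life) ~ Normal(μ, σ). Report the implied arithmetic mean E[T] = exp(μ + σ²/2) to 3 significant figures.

E[T] ≈ 37.7 hours

If T ~ Lognormal(μ,σ) then ln T ~ Normal(μ,σ), so the p-quantile of ln T is μ + z_p·σ.
ln(7.93) = 2.071 and ln(34.1) = 3.529; z_{0.2} = -0.8416, z_{0.68} = 0.4677.
σ = (3.529 − 2.071)/(0.4677 − (-0.8416)) = 1.114.
μ = 2.071 − (-0.8416)·1.114 = 3.008.
E[T] = exp(μ + σ²/2) = exp(3.008 + 0.6206) = 37.7 hours.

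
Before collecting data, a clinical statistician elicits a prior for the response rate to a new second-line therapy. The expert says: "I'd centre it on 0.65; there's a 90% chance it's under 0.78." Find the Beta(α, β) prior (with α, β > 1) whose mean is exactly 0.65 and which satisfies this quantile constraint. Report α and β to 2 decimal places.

With mean 0.65 fixed, write α = 0.65s, β = 0.35s where s = α+β.
Need P(θ < 0.78) = 0.9 under Beta(0.65s, 0.35s). Normal approximation: (q−m)/√(m(1−m)/s) ≈ z_{0.9} = 1.28, so s ≈ 0.65·0.35·(1.28)²/(0.78−0.65)² = 22.1.
At s = 22.1: P(θ<0.78) ≈ 0.909. Adjusting to match 0.9 gives s ≈ 20.55.
So α = 0.65·20.55 ≈ 13.36, β = 0.35·20.55 ≈ 7.19.

α ≈ 13.36, β ≈ 7.19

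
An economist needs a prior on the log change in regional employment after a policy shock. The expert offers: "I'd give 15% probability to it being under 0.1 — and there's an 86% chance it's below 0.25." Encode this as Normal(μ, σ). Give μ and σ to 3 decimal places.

The p-quantile of Normal(μ,σ) is μ + z_p·σ, with z_{0.15} = -1.036 and z_{0.86} = 1.08.
Eliminate σ: μ = (z₂·x₁ − z₁·x₂)/(z₂ − z₁) = (1.08·0.1 − (-1.036)·0.25)/2.117 = 0.173.
Then σ = (x₂ − x₁)/(z₂ − z₁) = (0.25 − 0.1)/2.117 = 0.071.

μ = 0.173, σ = 0.071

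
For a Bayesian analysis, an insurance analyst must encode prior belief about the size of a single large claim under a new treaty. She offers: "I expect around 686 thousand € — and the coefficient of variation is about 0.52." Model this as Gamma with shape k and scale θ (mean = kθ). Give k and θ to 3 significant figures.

k ≈ 3.7, θ ≈ 185

For Gamma(k, scale θ): mean = kθ, variance = kθ², so CV = 1/√k.
CV = 0.52, hence k = 1/CV² = 3.7.
Then θ = mean/k = 686/3.7 = 185.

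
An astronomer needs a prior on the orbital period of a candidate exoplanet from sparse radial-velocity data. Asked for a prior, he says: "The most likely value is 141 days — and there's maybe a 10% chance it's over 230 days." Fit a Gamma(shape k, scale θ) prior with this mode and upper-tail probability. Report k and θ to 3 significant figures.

k ≈ 8.87, θ ≈ 17.9

Gamma(k,θ) with k>1 has mode (k−1)θ, so θ = 141/(k−1).
Need P(X < 230) = 0.9 with θ tied to k this way. Start at k = 2, θ = 141: P(X<230) ≈ 0.485.
Too low — raise k to concentrate. Iterating converges to k ≈ 8.87.
Then θ = 141/(8.87−1) ≈ 17.9.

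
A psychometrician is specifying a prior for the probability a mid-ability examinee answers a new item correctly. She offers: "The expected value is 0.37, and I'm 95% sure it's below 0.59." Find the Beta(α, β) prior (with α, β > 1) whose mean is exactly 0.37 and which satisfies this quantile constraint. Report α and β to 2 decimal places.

With mean 0.37 fixed, write α = 0.37s, β = 0.63s where s = α+β.
Need P(θ < 0.59) = 0.95 under Beta(0.37s, 0.63s). Normal approximation: (q−m)/√(m(1−m)/s) ≈ z_{0.95} = 1.64, so s ≈ 0.37·0.63·(1.64)²/(0.59−0.37)² = 13.0.
At s = 13.0: P(θ<0.59) ≈ 0.947. Adjusting to match 0.95 gives s ≈ 13.50.
So α = 0.37·13.50 ≈ 4.99, β = 0.63·13.50 ≈ 8.50.

α ≈ 4.99, β ≈ 8.50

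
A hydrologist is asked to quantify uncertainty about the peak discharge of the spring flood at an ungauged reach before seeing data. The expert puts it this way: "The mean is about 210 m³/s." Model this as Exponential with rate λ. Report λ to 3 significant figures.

λ ≈ 0.00476

Exponential mean = 1/λ, so λ = 1/210.0 = 0.00476.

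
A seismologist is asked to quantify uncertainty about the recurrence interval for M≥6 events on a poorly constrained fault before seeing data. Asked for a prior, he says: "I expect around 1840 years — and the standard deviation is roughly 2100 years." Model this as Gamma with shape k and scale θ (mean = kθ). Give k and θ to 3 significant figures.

k ≈ 0.768, θ ≈ 2400

For Gamma(k, scale θ): mean = kθ, variance = kθ², so CV = 1/√k.
CV = SD/mean = 2100/1840 = 1.141, hence k = 1/CV² = 0.768.
Then θ = mean/k = 1840/0.768 = 2400.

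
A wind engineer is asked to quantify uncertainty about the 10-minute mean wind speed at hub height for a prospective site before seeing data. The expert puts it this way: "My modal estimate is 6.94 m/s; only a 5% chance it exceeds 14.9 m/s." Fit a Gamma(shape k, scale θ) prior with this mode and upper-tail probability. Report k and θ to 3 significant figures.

k ≈ 5.72, θ ≈ 1.47

Gamma(k,θ) with k>1 has mode (k−1)θ, so θ = 6.94/(k−1).
Need P(X < 14.9) = 0.95 with θ tied to k this way. Start at k = 2, θ = 6.94: P(X<14.9) ≈ 0.632.
Too low — raise k to concentrate. Iterating converges to k ≈ 5.72.
Then θ = 6.94/(5.72−1) ≈ 1.47.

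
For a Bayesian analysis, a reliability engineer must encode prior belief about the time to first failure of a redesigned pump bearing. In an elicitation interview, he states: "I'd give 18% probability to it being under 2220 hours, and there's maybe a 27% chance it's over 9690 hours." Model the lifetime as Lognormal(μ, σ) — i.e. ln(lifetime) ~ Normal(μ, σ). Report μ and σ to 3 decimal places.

If T ~ Lognormal(μ,σ) then ln T ~ Normal(μ,σ), so the p-quantile of ln T is μ + z_p·σ.
ln(2220) = 7.705 and ln(9690) = 9.179; z_{0.18} = -0.9154, z_{0.73} = 0.6128.
σ = (9.179 − 7.705)/(0.6128 − (-0.9154)) = 0.964.
μ = 7.705 − (-0.9154)·0.964 = 8.588.

μ ≈ 8.588, σ ≈ 0.964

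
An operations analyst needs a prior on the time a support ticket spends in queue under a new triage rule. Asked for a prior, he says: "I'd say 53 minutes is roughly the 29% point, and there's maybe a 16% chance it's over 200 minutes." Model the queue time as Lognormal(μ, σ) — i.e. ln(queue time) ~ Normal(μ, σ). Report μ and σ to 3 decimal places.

μ ≈ 4.445, σ ≈ 0.858

If T ~ Lognormal(μ,σ) then ln T ~ Normal(μ,σ), so the p-quantile of ln T is μ + z_p·σ.
ln(53) = 3.97 and ln(200) = 5.298; z_{0.29} = -0.5534, z_{0.84} = 0.9945.
σ = (5.298 − 3.97)/(0.9945 − (-0.5534)) = 0.858.
μ = 3.97 − (-0.5534)·0.858 = 4.445.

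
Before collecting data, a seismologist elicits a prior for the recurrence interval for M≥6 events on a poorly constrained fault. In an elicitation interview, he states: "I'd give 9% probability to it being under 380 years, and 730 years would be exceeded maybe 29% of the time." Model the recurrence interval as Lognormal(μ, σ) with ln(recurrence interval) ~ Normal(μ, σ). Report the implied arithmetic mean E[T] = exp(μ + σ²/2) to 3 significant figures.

E[T] ≈ 640 years

If T ~ Lognormal(μ,σ) then ln T ~ Normal(μ,σ), so the p-quantile of ln T is μ + z_p·σ.
ln(380) = 5.94 and ln(730) = 6.593; z_{0.09} = -1.341, z_{0.71} = 0.5534.
σ = (6.593 − 5.94)/(0.5534 − (-1.341)) = 0.345.
μ = 5.94 − (-1.341)·0.345 = 6.402.
E[T] = exp(μ + σ²/2) = exp(6.402 + 0.0594) = 640 years.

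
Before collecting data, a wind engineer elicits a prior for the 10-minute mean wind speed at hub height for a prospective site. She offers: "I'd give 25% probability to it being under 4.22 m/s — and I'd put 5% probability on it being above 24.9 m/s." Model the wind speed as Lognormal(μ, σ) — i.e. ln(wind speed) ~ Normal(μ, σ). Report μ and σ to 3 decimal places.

μ ≈ 1.956, σ ≈ 0.765

If T ~ Lognormal(μ,σ) then ln T ~ Normal(μ,σ), so the p-quantile of ln T is μ + z_p·σ.
ln(4.22) = 1.44 and ln(24.9) = 3.215; z_{0.25} = -0.6745, z_{0.95} = 1.645.
σ = (3.215 − 1.44)/(1.645 − (-0.6745)) = 0.765.
μ = 1.44 − (-0.6745)·0.765 = 1.956.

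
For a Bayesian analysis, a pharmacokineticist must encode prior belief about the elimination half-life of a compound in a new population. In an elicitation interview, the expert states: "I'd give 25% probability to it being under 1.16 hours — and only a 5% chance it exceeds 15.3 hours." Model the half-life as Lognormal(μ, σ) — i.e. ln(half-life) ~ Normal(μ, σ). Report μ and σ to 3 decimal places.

μ ≈ 0.899, σ ≈ 1.112

If T ~ Lognormal(μ,σ) then ln T ~ Normal(μ,σ), so the p-quantile of ln T is μ + z_p·σ.
ln(1.16) = 0.1484 and ln(15.3) = 2.728; z_{0.25} = -0.6745, z_{0.95} = 1.645.
σ = (2.728 − 0.1484)/(1.645 − (-0.6745)) = 1.112.
μ = 0.1484 − (-0.6745)·1.112 = 0.899.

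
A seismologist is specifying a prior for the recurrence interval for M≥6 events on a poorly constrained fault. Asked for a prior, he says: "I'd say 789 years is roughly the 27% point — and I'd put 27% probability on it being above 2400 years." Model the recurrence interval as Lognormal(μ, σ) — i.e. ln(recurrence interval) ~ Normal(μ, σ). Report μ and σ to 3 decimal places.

If T ~ Lognormal(μ,σ) then ln T ~ Normal(μ,σ), so the p-quantile of ln T is μ + z_p·σ.
ln(789) = 6.671 and ln(2400) = 7.783; z_{0.27} = -0.6128, z_{0.73} = 0.6128.
σ = (7.783 − 6.671)/(0.6128 − (-0.6128)) = 0.908.
μ = 6.671 − (-0.6128)·0.908 = 7.227.

μ ≈ 7.227, σ ≈ 0.908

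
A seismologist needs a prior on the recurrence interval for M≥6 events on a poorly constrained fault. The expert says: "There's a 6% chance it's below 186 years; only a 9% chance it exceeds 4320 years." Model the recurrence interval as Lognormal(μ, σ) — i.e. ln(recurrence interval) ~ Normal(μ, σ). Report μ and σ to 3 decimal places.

μ ≈ 6.915, σ ≈ 1.086

If T ~ Lognormal(μ,σ) then ln T ~ Normal(μ,σ), so the p-quantile of ln T is μ + z_p·σ.
ln(186) = 5.226 and ln(4320) = 8.371; z_{0.06} = -1.555, z_{0.91} = 1.341.
σ = (8.371 − 5.226)/(1.341 − (-1.555)) = 1.086.
μ = 5.226 − (-1.555)·1.086 = 6.915.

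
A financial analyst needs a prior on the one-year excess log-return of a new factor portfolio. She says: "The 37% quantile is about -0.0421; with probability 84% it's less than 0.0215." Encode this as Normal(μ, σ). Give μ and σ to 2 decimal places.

For Normal(μ,σ), the p-quantile is μ + z_p·σ. Here z_{0.37} = -0.3319, z_{0.84} = 0.9945.
So -0.0421 = μ − 0.3319σ and 0.0215 = μ + 0.9945σ.
Subtracting: σ = (0.0215 − -0.0421)/(0.9945 − (-0.3319)) = 0.05.
Then μ = -0.0421 − (-0.3319)·0.05 = -0.03.

μ = -0.03, σ = 0.05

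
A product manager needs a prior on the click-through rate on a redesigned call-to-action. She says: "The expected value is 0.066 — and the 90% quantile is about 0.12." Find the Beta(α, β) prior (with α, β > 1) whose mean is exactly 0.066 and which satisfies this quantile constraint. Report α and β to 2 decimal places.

α ≈ 2.50, β ≈ 35.43

With mean 0.066 fixed, write α = 0.066s, β = 0.934s where s = α+β.
Need P(θ < 0.12) = 0.9 under Beta(0.066s, 0.934s). Normal approximation: (q−m)/√(m(1−m)/s) ≈ z_{0.9} = 1.28, so s ≈ 0.066·0.934·(1.28)²/(0.12−0.066)² = 34.7.
At s = 34.7: P(θ<0.12) ≈ 0.893. Adjusting to match 0.9 gives s ≈ 37.93.
So α = 0.066·37.93 ≈ 2.50, β = 0.934·37.93 ≈ 35.43.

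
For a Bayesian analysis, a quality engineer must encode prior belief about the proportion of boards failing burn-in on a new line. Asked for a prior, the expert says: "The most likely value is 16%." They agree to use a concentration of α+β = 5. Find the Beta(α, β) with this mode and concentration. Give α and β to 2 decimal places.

For α,β > 1 the Beta mode is (α−1)/(α+β−2). With α+β = 5, the mode is (α−1)/3.
Set (α−1)/3 = 0.16 → α = 1 + 0.16·3 = 1.48.
β = 5 − α = 3.52.

α = 1.48, β = 3.52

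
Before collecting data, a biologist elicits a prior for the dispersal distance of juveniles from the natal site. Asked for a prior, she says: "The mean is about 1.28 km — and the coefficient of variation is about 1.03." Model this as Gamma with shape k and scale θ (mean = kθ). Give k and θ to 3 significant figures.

k ≈ 0.943, θ ≈ 1.36

For Gamma(k, scale θ): mean = kθ, variance = kθ², so CV = 1/√k.
CV = 1.03, hence k = 1/CV² = 0.943.
Then θ = mean/k = 1.28/0.943 = 1.36.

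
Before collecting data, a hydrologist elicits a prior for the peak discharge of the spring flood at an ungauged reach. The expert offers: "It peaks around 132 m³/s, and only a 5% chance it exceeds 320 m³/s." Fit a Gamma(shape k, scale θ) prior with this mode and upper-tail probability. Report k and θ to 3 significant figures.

k ≈ 4.48, θ ≈ 38

Gamma(k,θ) with k>1 has mode (k−1)θ, so θ = 132/(k−1).
Need P(X < 320) = 0.95 with θ tied to k this way. Start at k = 2, θ = 132: P(X<320) ≈ 0.697.
Too low — raise k to concentrate. Iterating converges to k ≈ 4.48.
Then θ = 132/(4.48−1) ≈ 38.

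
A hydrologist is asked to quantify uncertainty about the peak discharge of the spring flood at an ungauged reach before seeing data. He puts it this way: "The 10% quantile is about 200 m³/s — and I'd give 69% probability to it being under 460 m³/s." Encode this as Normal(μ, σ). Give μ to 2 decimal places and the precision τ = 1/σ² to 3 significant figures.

For Normal(μ,σ), the p-quantile is μ + z_p·σ. Here z_{0.1} = -1.282, z_{0.69} = 0.4959.
So 200 = μ − 1.282σ and 460 = μ + 0.4959σ.
Subtracting: σ = (460 − 200)/(0.4959 − (-1.282)) = 146.28.
Then μ = 200 − (-1.282)·146.28 = 387.47.
Precision τ = 1/σ² = 1/146.3² = 4.67e-05.

μ = 387.47, τ = 4.67e-05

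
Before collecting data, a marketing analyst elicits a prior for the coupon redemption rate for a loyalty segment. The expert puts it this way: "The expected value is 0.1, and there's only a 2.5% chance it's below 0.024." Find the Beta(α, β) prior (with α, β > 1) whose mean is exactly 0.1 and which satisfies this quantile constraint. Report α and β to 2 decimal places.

With mean 0.1 fixed, write α = 0.1s, β = 0.9s where s = α+β.
Need P(θ < 0.024) = 0.025 under Beta(0.1s, 0.9s). Normal approximation: (q−m)/√(m(1−m)/s) ≈ z_{0.025} = -1.96, so s ≈ 0.1·0.9·(-1.96)²/(0.024−0.1)² = 59.9.
At s = 59.9: P(θ<0.024) ≈ 0.003. Adjusting to match 0.025 gives s ≈ 32.87.
So α = 0.1·32.87 ≈ 3.29, β = 0.9·32.87 ≈ 29.58.

α ≈ 3.29, β ≈ 29.58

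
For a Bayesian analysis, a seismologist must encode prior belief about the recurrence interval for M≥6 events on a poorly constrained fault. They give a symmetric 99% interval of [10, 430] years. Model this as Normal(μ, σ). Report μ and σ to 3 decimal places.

μ = 220.000, σ = 81.527

A symmetric 99% interval runs μ ± z·σ with z = 2.576.
Half-width = 210, so σ = 210/2.576 = 81.527.
μ is the interval midpoint, 220.000.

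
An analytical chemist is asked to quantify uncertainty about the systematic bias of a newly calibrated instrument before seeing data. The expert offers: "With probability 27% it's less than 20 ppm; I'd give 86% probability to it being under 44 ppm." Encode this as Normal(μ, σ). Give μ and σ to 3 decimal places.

For Normal(μ,σ), the p-quantile is μ + z_p·σ. Here z_{0.27} = -0.6128, z_{0.86} = 1.08.
So 20 = μ − 0.6128σ and 44 = μ + 1.08σ.
Subtracting: σ = (44 − 20)/(1.08 − (-0.6128)) = 14.175.
Then μ = 20 − (-0.6128)·14.175 = 28.687.

μ = 28.687, σ = 14.175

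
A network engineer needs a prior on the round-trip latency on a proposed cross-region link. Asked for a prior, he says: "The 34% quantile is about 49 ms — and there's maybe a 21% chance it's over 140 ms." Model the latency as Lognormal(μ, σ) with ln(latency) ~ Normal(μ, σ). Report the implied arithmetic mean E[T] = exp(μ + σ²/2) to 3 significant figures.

If T ~ Lognormal(μ,σ) then ln T ~ Normal(μ,σ), so the p-quantile of ln T is μ + z_p·σ.
ln(49) = 3.892 and ln(140) = 4.942; z_{0.34} = -0.4125, z_{0.79} = 0.8064.
σ = (4.942 − 3.892)/(0.8064 − (-0.4125)) = 0.861.
μ = 3.892 − (-0.4125)·0.861 = 4.247.
E[T] = exp(μ + σ²/2) = exp(4.247 + 0.3709) = 101 ms.

E[T] ≈ 101 ms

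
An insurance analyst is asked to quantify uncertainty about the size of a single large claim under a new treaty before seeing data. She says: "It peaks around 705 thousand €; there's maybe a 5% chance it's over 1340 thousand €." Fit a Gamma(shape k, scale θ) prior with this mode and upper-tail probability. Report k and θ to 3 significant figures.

Gamma(k,θ) with k>1 has mode (k−1)θ, so θ = 705/(k−1).
Need P(X < 1340) = 0.95 with θ tied to k this way. Start at k = 2, θ = 705: P(X<1340) ≈ 0.566.
Too low — raise k to concentrate. Iterating converges to k ≈ 7.74.
Then θ = 705/(7.74−1) ≈ 105.

k ≈ 7.74, θ ≈ 105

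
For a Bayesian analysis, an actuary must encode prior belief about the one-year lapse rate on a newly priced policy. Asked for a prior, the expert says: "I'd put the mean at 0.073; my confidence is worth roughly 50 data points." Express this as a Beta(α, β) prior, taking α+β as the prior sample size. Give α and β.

α = 3.65, β = 46.35

Under the effective-sample-size interpretation, Beta(α, β) has prior mean α/(α+β) and prior sample size α+β.
So α+β = 50 and α/(α+β) = 0.073, giving α = 0.073·50 = 3.65 and β = 50 − 3.65 = 46.35.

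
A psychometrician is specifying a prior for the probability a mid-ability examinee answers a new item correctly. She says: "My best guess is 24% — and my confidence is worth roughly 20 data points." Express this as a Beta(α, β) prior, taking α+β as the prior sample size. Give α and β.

Under the effective-sample-size interpretation, Beta(α, β) has prior mean α/(α+β) and prior sample size α+β.
So α+β = 20 and α/(α+β) = 0.24, giving α = 0.24·20 = 4.8 and β = 20 − 4.8 = 15.2.

α = 4.8, β = 15.2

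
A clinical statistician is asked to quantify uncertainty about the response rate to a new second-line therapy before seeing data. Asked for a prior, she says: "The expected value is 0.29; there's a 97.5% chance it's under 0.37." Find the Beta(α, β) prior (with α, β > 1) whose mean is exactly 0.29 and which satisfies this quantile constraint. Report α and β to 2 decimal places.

α ≈ 38.24, β ≈ 93.63

With mean 0.29 fixed, write α = 0.29s, β = 0.71s where s = α+β.
Need P(θ < 0.37) = 0.975 under Beta(0.29s, 0.71s). Normal approximation: (q−m)/√(m(1−m)/s) ≈ z_{0.975} = 1.96, so s ≈ 0.29·0.71·(1.96)²/(0.37−0.29)² = 123.6.
At s = 123.6: P(θ<0.37) ≈ 0.971. Adjusting to match 0.975 gives s ≈ 131.88.
So α = 0.29·131.88 ≈ 38.24, β = 0.71·131.88 ≈ 93.63.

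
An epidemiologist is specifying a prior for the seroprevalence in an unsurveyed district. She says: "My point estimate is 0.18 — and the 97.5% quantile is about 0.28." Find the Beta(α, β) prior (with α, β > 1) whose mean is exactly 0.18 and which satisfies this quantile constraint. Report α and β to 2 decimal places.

α ≈ 12.00, β ≈ 54.65

With mean 0.18 fixed, write α = 0.18s, β = 0.82s where s = α+β.
Need P(θ < 0.28) = 0.975 under Beta(0.18s, 0.82s). Normal approximation: (q−m)/√(m(1−m)/s) ≈ z_{0.975} = 1.96, so s ≈ 0.18·0.82·(1.96)²/(0.28−0.18)² = 56.7.
At s = 56.7: P(θ<0.28) ≈ 0.965. Adjusting to match 0.975 gives s ≈ 66.65.
So α = 0.18·66.65 ≈ 12.00, β = 0.82·66.65 ≈ 54.65.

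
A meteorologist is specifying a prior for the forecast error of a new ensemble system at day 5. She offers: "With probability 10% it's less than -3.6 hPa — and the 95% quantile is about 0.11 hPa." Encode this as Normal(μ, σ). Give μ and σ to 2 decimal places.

For Normal(μ,σ), the p-quantile is μ + z_p·σ. Here z_{0.1} = -1.282, z_{0.95} = 1.645.
So -3.6 = μ − 1.282σ and 0.11 = μ + 1.645σ.
Subtracting: σ = (0.11 − -3.6)/(1.645 − (-1.282)) = 1.27.
Then μ = -3.6 − (-1.282)·1.27 = -1.98.

μ = -1.98, σ = 1.27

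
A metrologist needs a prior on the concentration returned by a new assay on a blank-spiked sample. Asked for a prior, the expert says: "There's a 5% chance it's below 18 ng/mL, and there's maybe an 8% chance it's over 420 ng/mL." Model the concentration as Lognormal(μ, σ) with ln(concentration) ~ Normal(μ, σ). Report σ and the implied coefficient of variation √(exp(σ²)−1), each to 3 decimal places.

If T ~ Lognormal(μ,σ) then ln T ~ Normal(μ,σ), so the p-quantile of ln T is μ + z_p·σ.
ln(18) = 2.89 and ln(420) = 6.04; z_{0.05} = -1.645, z_{0.92} = 1.405.
σ = (6.04 − 2.89)/(1.405 − (-1.645)) = 1.033.
μ = 2.89 − (-1.645)·1.033 = 4.589.
CV = √(exp(σ²)−1) = √(exp(1.0666)−1) = 1.380.

σ ≈ 1.033, CV ≈ 1.380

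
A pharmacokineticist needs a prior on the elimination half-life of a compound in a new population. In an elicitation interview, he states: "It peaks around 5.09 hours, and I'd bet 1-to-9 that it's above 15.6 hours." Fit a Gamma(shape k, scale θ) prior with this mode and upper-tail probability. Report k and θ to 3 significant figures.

k ≈ 2.51, θ ≈ 3.36

Gamma(k,θ) with k>1 has mode (k−1)θ, so θ = 5.09/(k−1).
Need P(X < 15.6) = 0.9 with θ tied to k this way. Start at k = 2, θ = 5.09: P(X<15.6) ≈ 0.810.
Too low — raise k to concentrate. Iterating converges to k ≈ 2.51.
Then θ = 5.09/(2.51−1) ≈ 3.36.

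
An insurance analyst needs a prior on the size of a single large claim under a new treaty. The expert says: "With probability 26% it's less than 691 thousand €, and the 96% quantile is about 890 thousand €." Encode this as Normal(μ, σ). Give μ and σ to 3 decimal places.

The p-quantile of Normal(μ,σ) is μ + z_p·σ, with z_{0.26} = -0.6433 and z_{0.96} = 1.751.
Eliminate σ: μ = (z₂·x₁ − z₁·x₂)/(z₂ − z₁) = (1.751·691 − (-0.6433)·890)/2.394 = 744.477.
Then σ = (x₂ − x₁)/(z₂ − z₁) = (890 − 691)/2.394 = 83.123.

μ = 744.477, σ = 83.123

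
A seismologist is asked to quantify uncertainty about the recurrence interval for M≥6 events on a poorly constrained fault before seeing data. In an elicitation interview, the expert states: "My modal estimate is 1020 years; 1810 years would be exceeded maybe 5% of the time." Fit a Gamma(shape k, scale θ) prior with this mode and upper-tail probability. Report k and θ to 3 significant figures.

Gamma(k,θ) with k>1 has mode (k−1)θ, so θ = 1020/(k−1).
Need P(X < 1810) = 0.95 with θ tied to k this way. Start at k = 2, θ = 1020: P(X<1810) ≈ 0.530.
Too low — raise k to concentrate. Iterating converges to k ≈ 9.48.
Then θ = 1020/(9.48−1) ≈ 120.

k ≈ 9.48, θ ≈ 120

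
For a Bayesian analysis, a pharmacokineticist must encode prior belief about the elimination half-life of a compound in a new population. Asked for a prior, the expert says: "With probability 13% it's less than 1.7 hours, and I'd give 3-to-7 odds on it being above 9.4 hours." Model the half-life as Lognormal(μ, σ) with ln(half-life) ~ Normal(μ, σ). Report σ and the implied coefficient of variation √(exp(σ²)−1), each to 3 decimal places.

If T ~ Lognormal(μ,σ) then ln T ~ Normal(μ,σ), so the p-quantile of ln T is μ + z_p·σ.
ln(1.7) = 0.5306 and ln(9.4) = 2.241; z_{0.13} = -1.126, z_{0.7} = 0.5244.
σ = (2.241 − 0.5306)/(0.5244 − (-1.126)) = 1.036.
μ = 0.5306 − (-1.126)·1.036 = 1.697.
CV = √(exp(σ²)−1) = √(exp(1.0731)−1) = 1.387.

σ ≈ 1.036, CV ≈ 1.387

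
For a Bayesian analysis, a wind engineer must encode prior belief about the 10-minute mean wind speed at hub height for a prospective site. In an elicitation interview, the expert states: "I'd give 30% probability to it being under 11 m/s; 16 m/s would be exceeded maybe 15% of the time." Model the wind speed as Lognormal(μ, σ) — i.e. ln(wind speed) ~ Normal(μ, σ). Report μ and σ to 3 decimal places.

If T ~ Lognormal(μ,σ) then ln T ~ Normal(μ,σ), so the p-quantile of ln T is μ + z_p·σ.
ln(11) = 2.398 and ln(16) = 2.773; z_{0.3} = -0.5244, z_{0.85} = 1.036.
σ = (2.773 − 2.398)/(1.036 − (-0.5244)) = 0.240.
μ = 2.398 − (-0.5244)·0.240 = 2.524.

μ ≈ 2.524, σ ≈ 0.240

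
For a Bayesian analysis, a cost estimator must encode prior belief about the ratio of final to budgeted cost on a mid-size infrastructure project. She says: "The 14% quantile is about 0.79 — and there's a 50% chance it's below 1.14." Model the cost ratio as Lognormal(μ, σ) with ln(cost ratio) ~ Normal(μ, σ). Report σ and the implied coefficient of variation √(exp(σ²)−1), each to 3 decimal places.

σ ≈ 0.339, CV ≈ 0.350

If T ~ Lognormal(μ,σ) then ln T ~ Normal(μ,σ), so the p-quantile of ln T is μ + z_p·σ.
ln(0.79) = -0.2357 and ln(1.14) = 0.131; z_{0.14} = -1.08, z_{0.5} = 0.
σ = (0.131 − -0.2357)/(0 − (-1.08)) = 0.339.
μ = -0.2357 − (-1.08)·0.339 = 0.131.
CV = √(exp(σ²)−1) = √(exp(0.1152)−1) = 0.350.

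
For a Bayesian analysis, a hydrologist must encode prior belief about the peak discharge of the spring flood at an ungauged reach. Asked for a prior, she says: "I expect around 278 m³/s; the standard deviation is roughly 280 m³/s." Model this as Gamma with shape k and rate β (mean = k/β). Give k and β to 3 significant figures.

For Gamma(k, rate β): mean = k/β, variance = k/β², so CV = 1/√k.
CV = SD/mean = 280/278 = 1.007, hence k = 1/CV² = 0.986.
Then β = k/mean = 0.986/278 = 0.00355.

k ≈ 0.986, β ≈ 0.00355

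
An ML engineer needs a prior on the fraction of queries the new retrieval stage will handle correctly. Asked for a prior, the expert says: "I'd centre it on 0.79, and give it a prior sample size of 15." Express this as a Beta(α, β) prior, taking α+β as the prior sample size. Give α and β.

Under the effective-sample-size interpretation, Beta(α, β) has prior mean α/(α+β) and prior sample size α+β.
So α+β = 15 and α/(α+β) = 0.79, giving α = 0.79·15 = 11.85 and β = 15 − 11.85 = 3.15.

α = 11.85, β = 3.15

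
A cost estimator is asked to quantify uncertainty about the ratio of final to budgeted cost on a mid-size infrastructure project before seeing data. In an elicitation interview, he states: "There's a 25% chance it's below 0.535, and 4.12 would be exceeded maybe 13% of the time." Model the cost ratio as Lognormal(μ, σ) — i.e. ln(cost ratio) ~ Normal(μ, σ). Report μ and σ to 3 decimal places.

If T ~ Lognormal(μ,σ) then ln T ~ Normal(μ,σ), so the p-quantile of ln T is μ + z_p·σ.
ln(0.535) = -0.6255 and ln(4.12) = 1.416; z_{0.25} = -0.6745, z_{0.87} = 1.126.
σ = (1.416 − -0.6255)/(1.126 − (-0.6745)) = 1.134.
μ = -0.6255 − (-0.6745)·1.134 = 0.139.

μ ≈ 0.139, σ ≈ 1.134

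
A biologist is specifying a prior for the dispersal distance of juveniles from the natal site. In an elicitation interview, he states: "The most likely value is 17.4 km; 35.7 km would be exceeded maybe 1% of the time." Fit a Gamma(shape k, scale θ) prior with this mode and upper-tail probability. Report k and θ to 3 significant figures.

k ≈ 10.5, θ ≈ 1.84

Gamma(k,θ) with k>1 has mode (k−1)θ, so θ = 17.4/(k−1).
Need P(X < 35.7) = 0.99 with θ tied to k this way. Start at k = 2, θ = 17.4: P(X<35.7) ≈ 0.608.
Too low — raise k to concentrate. Iterating converges to k ≈ 10.5.
Then θ = 17.4/(10.5−1) ≈ 1.84.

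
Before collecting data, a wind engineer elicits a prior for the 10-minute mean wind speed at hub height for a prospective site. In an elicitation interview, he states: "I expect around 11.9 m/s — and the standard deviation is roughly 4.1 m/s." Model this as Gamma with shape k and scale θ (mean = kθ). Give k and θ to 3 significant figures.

k ≈ 8.42, θ ≈ 1.41

For Gamma(k, scale θ): mean = kθ, variance = kθ², so CV = 1/√k.
CV = SD/mean = 4.1/11.9 = 0.3445, hence k = 1/CV² = 8.42.
Then θ = mean/k = 11.9/8.42 = 1.41.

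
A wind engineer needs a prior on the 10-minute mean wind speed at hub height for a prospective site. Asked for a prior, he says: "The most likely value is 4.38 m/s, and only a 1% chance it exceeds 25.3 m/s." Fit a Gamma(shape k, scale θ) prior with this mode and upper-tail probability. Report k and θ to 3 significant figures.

k ≈ 2.22, θ ≈ 3.59

Gamma(k,θ) with k>1 has mode (k−1)θ, so θ = 4.38/(k−1).
Need P(X < 25.3) = 0.99 with θ tied to k this way. Start at k = 2, θ = 4.38: P(X<25.3) ≈ 0.979.
Too low — raise k to concentrate. Iterating converges to k ≈ 2.22.
Then θ = 4.38/(2.22−1) ≈ 3.59.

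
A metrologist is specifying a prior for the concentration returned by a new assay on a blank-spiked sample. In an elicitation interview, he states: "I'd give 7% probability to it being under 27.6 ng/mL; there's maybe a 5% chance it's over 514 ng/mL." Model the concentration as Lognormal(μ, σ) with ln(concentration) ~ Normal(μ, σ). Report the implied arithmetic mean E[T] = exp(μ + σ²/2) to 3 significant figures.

If T ~ Lognormal(μ,σ) then ln T ~ Normal(μ,σ), so the p-quantile of ln T is μ + z_p·σ.
ln(27.6) = 3.318 and ln(514) = 6.242; z_{0.07} = -1.476, z_{0.95} = 1.645.
σ = (6.242 − 3.318)/(1.645 − (-1.476)) = 0.937.
μ = 3.318 − (-1.476)·0.937 = 4.701.
E[T] = exp(μ + σ²/2) = exp(4.701 + 0.4391) = 171 ng/mL.

E[T] ≈ 171 ng/mL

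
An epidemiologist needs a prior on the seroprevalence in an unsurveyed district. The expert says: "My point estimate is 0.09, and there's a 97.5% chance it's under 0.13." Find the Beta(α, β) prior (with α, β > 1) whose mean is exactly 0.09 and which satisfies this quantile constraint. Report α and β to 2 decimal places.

With mean 0.09 fixed, write α = 0.09s, β = 0.91s where s = α+β.
Need P(θ < 0.13) = 0.975 under Beta(0.09s, 0.91s). Normal approximation: (q−m)/√(m(1−m)/s) ≈ z_{0.975} = 1.96, so s ≈ 0.09·0.91·(1.96)²/(0.13−0.09)² = 196.6.
At s = 196.6: P(θ<0.13) ≈ 0.965. Adjusting to match 0.975 gives s ≈ 231.35.
So α = 0.09·231.35 ≈ 20.82, β = 0.91·231.35 ≈ 210.53.

α ≈ 20.82, β ≈ 210.53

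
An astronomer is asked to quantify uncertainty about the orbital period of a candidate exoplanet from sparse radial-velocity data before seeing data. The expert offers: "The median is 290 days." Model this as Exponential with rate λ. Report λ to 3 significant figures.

Exponential median = ln 2 / λ, so λ = ln 2 / 290.0 = 0.00239.

λ ≈ 0.00239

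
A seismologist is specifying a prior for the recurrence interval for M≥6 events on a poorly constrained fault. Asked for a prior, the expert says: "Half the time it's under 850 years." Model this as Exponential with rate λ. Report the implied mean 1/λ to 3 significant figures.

Exponential median = ln 2 / λ, so λ = ln 2 / 850.0 = 0.000815.
Mean = 1/λ = 1230 years.

mean ≈ 1230 years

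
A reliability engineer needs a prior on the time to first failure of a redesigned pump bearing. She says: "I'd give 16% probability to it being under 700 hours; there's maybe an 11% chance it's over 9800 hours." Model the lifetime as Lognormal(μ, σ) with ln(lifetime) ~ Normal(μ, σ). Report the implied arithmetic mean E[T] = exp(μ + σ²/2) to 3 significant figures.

E[T] ≈ 4620 hours

If T ~ Lognormal(μ,σ) then ln T ~ Normal(μ,σ), so the p-quantile of ln T is μ + z_p·σ.
ln(700) = 6.551 and ln(9800) = 9.19; z_{0.16} = -0.9945, z_{0.89} = 1.227.
σ = (9.19 − 6.551)/(1.227 − (-0.9945)) = 1.188.
μ = 6.551 − (-0.9945)·1.188 = 7.733.
E[T] = exp(μ + σ²/2) = exp(7.733 + 0.7060) = 4620 hours.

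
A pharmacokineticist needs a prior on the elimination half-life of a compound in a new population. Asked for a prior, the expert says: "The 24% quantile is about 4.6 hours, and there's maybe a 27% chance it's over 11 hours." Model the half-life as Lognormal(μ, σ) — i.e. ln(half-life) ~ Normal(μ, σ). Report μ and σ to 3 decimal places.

If T ~ Lognormal(μ,σ) then ln T ~ Normal(μ,σ), so the p-quantile of ln T is μ + z_p·σ.
ln(4.6) = 1.526 and ln(11) = 2.398; z_{0.24} = -0.7063, z_{0.73} = 0.6128.
σ = (2.398 − 1.526)/(0.6128 − (-0.7063)) = 0.661.
μ = 1.526 − (-0.7063)·0.661 = 1.993.

μ ≈ 1.993, σ ≈ 0.661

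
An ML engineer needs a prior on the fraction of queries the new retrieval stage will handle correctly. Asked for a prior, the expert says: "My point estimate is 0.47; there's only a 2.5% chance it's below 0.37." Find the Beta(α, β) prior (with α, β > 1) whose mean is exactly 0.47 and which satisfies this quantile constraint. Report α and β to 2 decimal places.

α ≈ 43.75, β ≈ 49.34

With mean 0.47 fixed, write α = 0.47s, β = 0.53s where s = α+β.
Need P(θ < 0.37) = 0.025 under Beta(0.47s, 0.53s). Normal approximation: (q−m)/√(m(1−m)/s) ≈ z_{0.025} = -1.96, so s ≈ 0.47·0.53·(-1.96)²/(0.37−0.47)² = 95.7.
At s = 95.7: P(θ<0.37) ≈ 0.023. Adjusting to match 0.025 gives s ≈ 93.09.
So α = 0.47·93.09 ≈ 43.75, β = 0.53·93.09 ≈ 49.34.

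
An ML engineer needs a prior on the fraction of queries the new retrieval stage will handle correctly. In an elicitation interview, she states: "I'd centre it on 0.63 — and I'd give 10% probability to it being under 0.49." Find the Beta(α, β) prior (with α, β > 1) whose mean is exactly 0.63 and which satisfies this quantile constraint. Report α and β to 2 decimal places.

With mean 0.63 fixed, write α = 0.63s, β = 0.37s where s = α+β.
Need P(θ < 0.49) = 0.1 under Beta(0.63s, 0.37s). Normal approximation: (q−m)/√(m(1−m)/s) ≈ z_{0.1} = -1.28, so s ≈ 0.63·0.37·(-1.28)²/(0.49−0.63)² = 19.5.
At s = 19.5: P(θ<0.49) ≈ 0.102. Adjusting to match 0.1 gives s ≈ 19.96.
So α = 0.63·19.96 ≈ 12.58, β = 0.37·19.96 ≈ 7.39.

α ≈ 12.58, β ≈ 7.39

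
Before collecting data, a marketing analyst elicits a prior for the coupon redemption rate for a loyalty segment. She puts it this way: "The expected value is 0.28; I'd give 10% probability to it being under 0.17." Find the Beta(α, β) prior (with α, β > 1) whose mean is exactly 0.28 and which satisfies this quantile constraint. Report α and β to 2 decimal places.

α ≈ 6.95, β ≈ 17.88

With mean 0.28 fixed, write α = 0.28s, β = 0.72s where s = α+β.
Need P(θ < 0.17) = 0.1 under Beta(0.28s, 0.72s). Normal approximation: (q−m)/√(m(1−m)/s) ≈ z_{0.1} = -1.28, so s ≈ 0.28·0.72·(-1.28)²/(0.17−0.28)² = 27.4.
At s = 27.4: P(θ<0.17) ≈ 0.088. Adjusting to match 0.1 gives s ≈ 24.84.
So α = 0.28·24.84 ≈ 6.95, β = 0.72·24.84 ≈ 17.88.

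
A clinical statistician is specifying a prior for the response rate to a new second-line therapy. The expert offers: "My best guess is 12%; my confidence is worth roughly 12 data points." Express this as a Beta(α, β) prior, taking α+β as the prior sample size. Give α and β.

α = 1.44, β = 10.56

Under the effective-sample-size interpretation, Beta(α, β) has prior mean α/(α+β) and prior sample size α+β.
So α+β = 12 and α/(α+β) = 0.12, giving α = 0.12·12 = 1.44 and β = 12 − 1.44 = 10.56.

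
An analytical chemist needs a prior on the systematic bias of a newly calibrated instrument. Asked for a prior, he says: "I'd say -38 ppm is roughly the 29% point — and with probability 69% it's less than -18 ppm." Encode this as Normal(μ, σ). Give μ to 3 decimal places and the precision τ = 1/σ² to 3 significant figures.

μ = -27.452, τ = 0.00275

For Normal(μ,σ), the p-quantile is μ + z_p·σ. Here z_{0.29} = -0.5534, z_{0.69} = 0.4959.
So -38 = μ − 0.5534σ and -18 = μ + 0.4959σ.
Subtracting: σ = (-18 − -38)/(0.4959 − (-0.5534)) = 19.062.
Then μ = -38 − (-0.5534)·19.062 = -27.452.
Precision τ = 1/σ² = 1/19.06² = 0.00275.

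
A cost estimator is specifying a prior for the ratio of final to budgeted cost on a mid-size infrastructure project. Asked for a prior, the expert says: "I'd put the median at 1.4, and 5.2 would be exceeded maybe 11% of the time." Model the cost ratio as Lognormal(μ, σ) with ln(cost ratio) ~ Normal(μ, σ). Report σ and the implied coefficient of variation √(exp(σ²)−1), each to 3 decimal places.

σ ≈ 1.070, CV ≈ 1.463

If T ~ Lognormal(μ,σ) then ln T ~ Normal(μ,σ), so the p-quantile of ln T is μ + z_p·σ.
ln(1.4) = 0.3365 and ln(5.2) = 1.649; z_{0.5} = 0, z_{0.89} = 1.227.
σ = (1.649 − 0.3365)/(1.227 − (0)) = 1.070.
μ = 0.3365 − (0)·1.070 = 0.336.
CV = √(exp(σ²)−1) = √(exp(1.1446)−1) = 1.463.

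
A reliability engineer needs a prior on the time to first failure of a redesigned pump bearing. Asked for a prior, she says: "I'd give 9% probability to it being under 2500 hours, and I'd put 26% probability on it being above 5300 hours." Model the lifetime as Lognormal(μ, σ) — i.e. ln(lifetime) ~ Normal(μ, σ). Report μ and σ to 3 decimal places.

If T ~ Lognormal(μ,σ) then ln T ~ Normal(μ,σ), so the p-quantile of ln T is μ + z_p·σ.
ln(2500) = 7.824 and ln(5300) = 8.575; z_{0.09} = -1.341, z_{0.74} = 0.6433.
σ = (8.575 − 7.824)/(0.6433 − (-1.341)) = 0.379.
μ = 7.824 − (-1.341)·0.379 = 8.332.

μ ≈ 8.332, σ ≈ 0.379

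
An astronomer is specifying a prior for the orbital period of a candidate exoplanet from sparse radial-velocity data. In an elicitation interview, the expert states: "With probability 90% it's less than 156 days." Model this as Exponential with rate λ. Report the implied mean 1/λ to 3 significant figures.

P(T < 156.0) = 1 − e^(−λ·156.0) = 0.9, so λ = −ln(1−0.9)/156.0 = −ln(0.1)/156.0 = 0.0148.
Mean = 1/λ = 67.7 days.

mean ≈ 67.7 days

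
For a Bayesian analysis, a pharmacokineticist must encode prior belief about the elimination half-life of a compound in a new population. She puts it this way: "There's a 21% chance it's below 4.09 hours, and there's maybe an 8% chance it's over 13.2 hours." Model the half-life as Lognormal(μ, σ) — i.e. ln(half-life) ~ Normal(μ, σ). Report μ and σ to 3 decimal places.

If T ~ Lognormal(μ,σ) then ln T ~ Normal(μ,σ), so the p-quantile of ln T is μ + z_p·σ.
ln(4.09) = 1.409 and ln(13.2) = 2.58; z_{0.21} = -0.8064, z_{0.92} = 1.405.
σ = (2.58 − 1.409)/(1.405 − (-0.8064)) = 0.530.
μ = 1.409 − (-0.8064)·0.530 = 1.836.

μ ≈ 1.836, σ ≈ 0.530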